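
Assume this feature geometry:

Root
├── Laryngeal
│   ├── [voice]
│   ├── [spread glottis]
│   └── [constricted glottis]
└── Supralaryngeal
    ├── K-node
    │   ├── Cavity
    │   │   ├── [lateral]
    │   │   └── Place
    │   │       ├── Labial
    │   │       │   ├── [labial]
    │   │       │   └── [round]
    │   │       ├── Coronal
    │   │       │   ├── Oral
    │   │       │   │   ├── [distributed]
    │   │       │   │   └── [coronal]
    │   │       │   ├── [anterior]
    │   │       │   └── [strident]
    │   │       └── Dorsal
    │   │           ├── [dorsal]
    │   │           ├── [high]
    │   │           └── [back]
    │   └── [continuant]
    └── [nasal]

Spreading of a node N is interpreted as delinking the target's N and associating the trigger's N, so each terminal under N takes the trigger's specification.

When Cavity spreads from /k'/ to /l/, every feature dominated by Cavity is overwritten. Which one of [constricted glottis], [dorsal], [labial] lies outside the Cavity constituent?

[constricted glottis]

Under this geometry, Cavity contains [lateral], [labial], [round], [distributed], [coronal], [anterior], [strident], [dorsal], [high], [back].
Spreading Cavity replaces [dorsal], [labial] with the trigger's values, since each sits inside the Cavity constituent.
But [constricted glottis] is a dependent of Laryngeal, outside Cavity; it is therefore untouched by the spreading.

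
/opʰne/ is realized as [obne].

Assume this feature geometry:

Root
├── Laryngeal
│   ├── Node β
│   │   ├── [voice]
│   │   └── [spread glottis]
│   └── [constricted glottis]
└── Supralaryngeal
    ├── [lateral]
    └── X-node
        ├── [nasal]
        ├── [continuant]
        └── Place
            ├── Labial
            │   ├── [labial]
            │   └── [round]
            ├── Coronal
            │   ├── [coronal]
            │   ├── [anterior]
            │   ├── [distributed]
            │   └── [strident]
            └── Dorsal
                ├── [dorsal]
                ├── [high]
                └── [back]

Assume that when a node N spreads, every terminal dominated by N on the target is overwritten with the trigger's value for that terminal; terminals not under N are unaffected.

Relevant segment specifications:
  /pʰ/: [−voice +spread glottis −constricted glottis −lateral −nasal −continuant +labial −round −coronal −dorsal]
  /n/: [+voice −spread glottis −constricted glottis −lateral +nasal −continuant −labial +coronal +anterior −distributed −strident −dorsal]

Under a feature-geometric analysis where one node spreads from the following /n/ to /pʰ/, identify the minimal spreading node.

Feature comparison: [voice], [spread glottis] differ between /pʰ/ and [b]; the remaining terminals match.
Tracing each changed feature up the tree, the paths first meet at Node β; any lower node misses at least one of them.
Delinking /pʰ/'s Node β and associating /n/'s Node β gives precisely the feature bundle of [b].
[coronal], [nasal] stay as in /pʰ/ although /n/ differs there, so no node dominating them spread; among the remaining candidates Node β is the lowest that derives the output.

Node β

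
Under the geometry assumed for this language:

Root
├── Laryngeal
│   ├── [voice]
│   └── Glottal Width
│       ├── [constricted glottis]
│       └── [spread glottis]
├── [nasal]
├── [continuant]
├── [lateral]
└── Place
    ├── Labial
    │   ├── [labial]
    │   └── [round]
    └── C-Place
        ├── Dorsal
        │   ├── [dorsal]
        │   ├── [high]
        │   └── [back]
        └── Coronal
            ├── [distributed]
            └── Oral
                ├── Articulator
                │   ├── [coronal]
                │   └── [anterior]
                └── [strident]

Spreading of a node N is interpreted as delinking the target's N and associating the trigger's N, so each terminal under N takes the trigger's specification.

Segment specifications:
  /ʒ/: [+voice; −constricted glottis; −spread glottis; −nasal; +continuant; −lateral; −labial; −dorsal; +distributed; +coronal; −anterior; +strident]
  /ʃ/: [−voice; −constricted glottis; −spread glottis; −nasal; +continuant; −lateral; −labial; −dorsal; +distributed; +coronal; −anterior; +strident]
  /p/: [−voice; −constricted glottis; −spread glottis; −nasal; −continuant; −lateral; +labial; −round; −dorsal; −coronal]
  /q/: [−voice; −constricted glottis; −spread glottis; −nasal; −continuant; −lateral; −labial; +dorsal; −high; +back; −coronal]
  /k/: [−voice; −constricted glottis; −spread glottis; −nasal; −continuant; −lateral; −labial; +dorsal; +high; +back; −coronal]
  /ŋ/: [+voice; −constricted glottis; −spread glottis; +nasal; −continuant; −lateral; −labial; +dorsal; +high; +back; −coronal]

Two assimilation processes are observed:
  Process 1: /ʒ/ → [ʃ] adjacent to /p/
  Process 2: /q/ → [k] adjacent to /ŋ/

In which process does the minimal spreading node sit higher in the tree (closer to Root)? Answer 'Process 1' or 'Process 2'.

Process 1

Process 1 alters [voice]; the lowest dominating node is [voice] (depth 2 from Root).
In Process 2, [high] changes, so the minimal spreading node is [high] at depth 4.
Depth 2 < depth 4; Process 1 involves the structurally higher constituent [voice].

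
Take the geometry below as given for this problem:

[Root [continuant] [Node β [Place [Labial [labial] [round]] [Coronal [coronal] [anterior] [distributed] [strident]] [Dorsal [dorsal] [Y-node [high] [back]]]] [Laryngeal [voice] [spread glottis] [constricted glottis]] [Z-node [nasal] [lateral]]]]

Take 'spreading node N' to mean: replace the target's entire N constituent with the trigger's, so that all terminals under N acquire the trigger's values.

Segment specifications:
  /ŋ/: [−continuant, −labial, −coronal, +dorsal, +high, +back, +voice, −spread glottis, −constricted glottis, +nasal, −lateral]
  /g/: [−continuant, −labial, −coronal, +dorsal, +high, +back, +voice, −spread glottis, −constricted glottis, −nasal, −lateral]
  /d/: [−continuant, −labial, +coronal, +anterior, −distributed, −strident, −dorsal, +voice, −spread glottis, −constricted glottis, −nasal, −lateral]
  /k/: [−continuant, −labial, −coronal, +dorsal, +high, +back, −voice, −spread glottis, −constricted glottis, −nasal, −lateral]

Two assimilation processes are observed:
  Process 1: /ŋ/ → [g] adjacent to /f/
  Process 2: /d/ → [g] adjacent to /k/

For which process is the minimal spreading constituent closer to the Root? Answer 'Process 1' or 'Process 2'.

Process 1 alters [nasal]; the lowest dominating node is [nasal] (depth 3 from Root).
Process 2: the features that change are [coronal], [anterior], [distributed], [strident], [dorsal], [high], [back]; the minimal node is Place (depth 2).
Place (depth 2) sits above [nasal] (depth 3), making Process 2 the one with the higher spreading node.

Process 2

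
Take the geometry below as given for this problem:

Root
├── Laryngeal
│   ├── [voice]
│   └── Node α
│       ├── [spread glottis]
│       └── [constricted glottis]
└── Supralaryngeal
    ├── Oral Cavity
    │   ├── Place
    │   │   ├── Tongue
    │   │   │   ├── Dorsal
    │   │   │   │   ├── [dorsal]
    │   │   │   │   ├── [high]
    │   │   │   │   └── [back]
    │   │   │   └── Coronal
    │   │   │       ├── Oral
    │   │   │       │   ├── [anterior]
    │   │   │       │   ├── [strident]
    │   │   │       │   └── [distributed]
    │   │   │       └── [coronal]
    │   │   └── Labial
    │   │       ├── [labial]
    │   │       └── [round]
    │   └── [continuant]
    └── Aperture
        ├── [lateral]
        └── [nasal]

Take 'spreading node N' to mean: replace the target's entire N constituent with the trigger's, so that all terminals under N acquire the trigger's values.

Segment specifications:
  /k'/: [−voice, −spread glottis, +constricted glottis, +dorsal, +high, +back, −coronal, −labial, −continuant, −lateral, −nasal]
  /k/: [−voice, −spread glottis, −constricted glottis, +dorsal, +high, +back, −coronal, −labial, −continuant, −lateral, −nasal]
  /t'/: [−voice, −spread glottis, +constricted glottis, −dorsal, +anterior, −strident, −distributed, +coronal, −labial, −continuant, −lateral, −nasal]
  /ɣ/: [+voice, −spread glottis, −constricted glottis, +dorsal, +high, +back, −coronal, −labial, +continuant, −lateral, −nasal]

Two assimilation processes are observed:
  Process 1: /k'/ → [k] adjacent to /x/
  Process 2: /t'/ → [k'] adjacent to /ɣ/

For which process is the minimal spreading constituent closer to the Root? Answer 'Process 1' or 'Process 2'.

Process 1 alters [constricted glottis]; the lowest dominating node is [constricted glottis] (depth 3 from Root).
Process 2: the features that change are [coronal], [anterior], [distributed], [strident], [dorsal], [high], [back]; the minimal node is Tongue (depth 4).
[constricted glottis] (depth 3) sits above Tongue (depth 4), making Process 1 the one with the higher spreading node.

Process 1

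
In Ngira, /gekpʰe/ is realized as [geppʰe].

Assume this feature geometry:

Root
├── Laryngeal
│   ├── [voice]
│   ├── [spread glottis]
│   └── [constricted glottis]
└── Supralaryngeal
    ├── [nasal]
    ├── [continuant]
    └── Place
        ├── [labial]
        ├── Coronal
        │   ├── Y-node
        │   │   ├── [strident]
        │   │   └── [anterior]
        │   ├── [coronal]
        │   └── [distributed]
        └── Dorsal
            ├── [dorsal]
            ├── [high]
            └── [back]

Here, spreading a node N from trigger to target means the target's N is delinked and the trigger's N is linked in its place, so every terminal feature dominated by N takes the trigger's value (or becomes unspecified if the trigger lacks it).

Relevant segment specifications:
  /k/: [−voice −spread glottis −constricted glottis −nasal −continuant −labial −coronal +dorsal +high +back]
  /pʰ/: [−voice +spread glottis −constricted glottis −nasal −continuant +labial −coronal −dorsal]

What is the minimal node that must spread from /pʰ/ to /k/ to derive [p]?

/k/ and [p] differ in [labial], [dorsal], [high], [back]; every other specified feature is identical.
Tracing each changed feature up the tree, the paths first meet at Place; any lower node misses at least one of them.
Delinking /k/'s Place and associating /pʰ/'s Place gives precisely the feature bundle of [p].
[spread glottis], a feature on which the two segments disagree outside Place, is unchanged — nothing dominating it spread, and Place is the minimal sufficient constituent.

Place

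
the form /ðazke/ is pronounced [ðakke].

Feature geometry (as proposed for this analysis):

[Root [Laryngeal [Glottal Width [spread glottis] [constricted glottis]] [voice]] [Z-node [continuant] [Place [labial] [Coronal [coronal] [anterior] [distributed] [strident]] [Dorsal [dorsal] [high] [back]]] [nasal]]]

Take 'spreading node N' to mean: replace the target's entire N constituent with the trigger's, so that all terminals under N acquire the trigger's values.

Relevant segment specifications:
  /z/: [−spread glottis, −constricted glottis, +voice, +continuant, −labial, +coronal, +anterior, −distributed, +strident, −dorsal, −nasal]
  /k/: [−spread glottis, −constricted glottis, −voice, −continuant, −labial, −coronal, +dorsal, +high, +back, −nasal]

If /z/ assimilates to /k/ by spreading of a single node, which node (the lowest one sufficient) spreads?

Root

The alternation /z/ → [k] changes [voice], [continuant], [coronal], [anterior], [distributed], [strident], [dorsal], [high], [back] and nothing else.
The smallest constituent containing every changed terminal is Root — each of its daughters lacks at least one of the affected features.
Spreading Root from /k/ overwrites each of those terminals with /k/'s values, yielding exactly [k].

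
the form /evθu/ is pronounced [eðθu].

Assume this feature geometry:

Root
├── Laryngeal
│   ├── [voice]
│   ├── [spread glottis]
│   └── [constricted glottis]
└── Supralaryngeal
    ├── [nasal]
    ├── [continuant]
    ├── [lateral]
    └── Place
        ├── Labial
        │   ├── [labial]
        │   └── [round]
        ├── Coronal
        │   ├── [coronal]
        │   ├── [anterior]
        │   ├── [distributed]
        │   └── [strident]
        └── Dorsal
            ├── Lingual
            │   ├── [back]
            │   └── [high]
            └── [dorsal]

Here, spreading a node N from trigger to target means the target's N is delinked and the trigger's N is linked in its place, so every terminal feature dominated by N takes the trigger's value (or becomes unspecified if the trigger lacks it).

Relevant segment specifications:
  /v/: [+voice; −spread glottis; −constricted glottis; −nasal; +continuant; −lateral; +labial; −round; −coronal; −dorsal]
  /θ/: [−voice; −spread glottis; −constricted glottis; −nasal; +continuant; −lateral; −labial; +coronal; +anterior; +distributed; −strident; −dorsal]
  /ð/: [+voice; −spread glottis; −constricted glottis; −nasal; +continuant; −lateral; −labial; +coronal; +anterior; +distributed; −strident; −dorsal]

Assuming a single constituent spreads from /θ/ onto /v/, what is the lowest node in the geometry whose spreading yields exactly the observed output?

Comparing /v/ with its surface form [ð], the features that change are [labial], [round], [coronal], [anterior], [distributed], [strident].
These terminals are all dominated by Place, and no proper subconstituent of Place covers them all; Place is their lowest common ancestor.
Spreading Place from /θ/ overwrites each of those terminals with /θ/'s values, yielding exactly [ð].
[voice] stays as in /v/ although /θ/ differs there, so no node dominating it spread; among the remaining candidates Place is the lowest that derives the output.

Place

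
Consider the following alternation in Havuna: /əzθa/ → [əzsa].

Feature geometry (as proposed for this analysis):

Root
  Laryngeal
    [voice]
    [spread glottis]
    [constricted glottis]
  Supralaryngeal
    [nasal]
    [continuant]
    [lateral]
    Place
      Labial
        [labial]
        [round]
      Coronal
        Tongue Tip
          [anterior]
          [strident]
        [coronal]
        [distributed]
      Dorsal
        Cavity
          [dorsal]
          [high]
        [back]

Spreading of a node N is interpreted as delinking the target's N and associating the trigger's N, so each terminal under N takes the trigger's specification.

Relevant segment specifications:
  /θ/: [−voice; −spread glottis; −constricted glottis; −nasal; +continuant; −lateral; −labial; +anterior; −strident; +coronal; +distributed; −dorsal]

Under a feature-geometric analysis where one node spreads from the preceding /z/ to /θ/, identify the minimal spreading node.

Coronal

Feature comparison: [distributed], [strident] differ between /θ/ and [s]; the remaining terminals match.
The smallest constituent containing every changed terminal is Coronal — each of its daughters lacks at least one of the affected features.
Delinking /θ/'s Coronal and associating /z/'s Coronal gives precisely the feature bundle of [s].
[voice], a feature on which the two segments disagree outside Coronal, is unchanged — nothing dominating it spread, and Coronal is the minimal sufficient constituent.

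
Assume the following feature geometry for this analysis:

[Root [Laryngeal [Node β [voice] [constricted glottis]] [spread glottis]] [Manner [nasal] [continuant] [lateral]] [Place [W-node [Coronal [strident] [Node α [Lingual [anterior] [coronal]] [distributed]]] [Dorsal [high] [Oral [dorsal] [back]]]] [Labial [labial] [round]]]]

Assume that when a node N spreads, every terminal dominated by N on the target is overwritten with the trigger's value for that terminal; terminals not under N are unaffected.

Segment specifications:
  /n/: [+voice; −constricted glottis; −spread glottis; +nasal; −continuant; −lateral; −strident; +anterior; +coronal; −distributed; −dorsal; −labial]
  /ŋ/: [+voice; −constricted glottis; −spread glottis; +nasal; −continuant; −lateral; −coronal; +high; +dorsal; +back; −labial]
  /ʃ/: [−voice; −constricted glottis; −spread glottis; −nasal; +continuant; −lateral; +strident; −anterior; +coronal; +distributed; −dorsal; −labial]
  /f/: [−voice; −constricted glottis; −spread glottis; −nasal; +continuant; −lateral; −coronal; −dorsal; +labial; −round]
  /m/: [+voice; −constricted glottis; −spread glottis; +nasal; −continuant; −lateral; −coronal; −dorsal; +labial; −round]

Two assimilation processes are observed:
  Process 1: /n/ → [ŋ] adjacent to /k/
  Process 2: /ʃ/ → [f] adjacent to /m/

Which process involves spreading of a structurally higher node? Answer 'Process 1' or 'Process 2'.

Process 2

In Process 1, [coronal], [anterior], [distributed], [strident], [dorsal], [high], [back] change, so the minimal spreading node is W-node at depth 2.
In Process 2, [labial], [round], [coronal], [anterior], [distributed], [strident] change, so the minimal spreading node is Place at depth 1.
Place (depth 1) sits above W-node (depth 2), making Process 2 the one with the higher spreading node.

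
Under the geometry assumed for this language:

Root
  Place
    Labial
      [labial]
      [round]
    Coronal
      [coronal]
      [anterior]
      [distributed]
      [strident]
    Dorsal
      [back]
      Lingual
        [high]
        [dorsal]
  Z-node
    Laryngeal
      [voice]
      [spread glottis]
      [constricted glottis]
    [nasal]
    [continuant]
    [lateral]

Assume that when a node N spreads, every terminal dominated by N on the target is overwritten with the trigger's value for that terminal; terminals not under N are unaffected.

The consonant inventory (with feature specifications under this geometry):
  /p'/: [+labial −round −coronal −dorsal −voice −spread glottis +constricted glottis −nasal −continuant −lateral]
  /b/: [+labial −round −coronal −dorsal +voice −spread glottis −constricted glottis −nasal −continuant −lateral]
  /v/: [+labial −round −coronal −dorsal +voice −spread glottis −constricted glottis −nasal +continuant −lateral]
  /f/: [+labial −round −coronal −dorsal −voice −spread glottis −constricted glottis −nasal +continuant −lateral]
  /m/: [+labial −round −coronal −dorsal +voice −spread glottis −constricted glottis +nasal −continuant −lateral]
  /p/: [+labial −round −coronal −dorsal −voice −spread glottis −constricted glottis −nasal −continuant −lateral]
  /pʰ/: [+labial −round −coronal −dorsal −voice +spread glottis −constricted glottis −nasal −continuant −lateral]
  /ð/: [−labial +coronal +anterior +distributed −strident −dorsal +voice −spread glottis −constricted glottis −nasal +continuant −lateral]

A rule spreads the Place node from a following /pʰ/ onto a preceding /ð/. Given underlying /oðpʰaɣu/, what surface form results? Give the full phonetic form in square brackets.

[ovpʰaɣu]

Place immediately or transitively dominates [labial], [round], [coronal], [anterior], [distributed], [strident], [back], [high], [dorsal].
Spreading Place from /pʰ/ onto /ð/ replaces those values with /pʰ/'s: [+labial], [−round], [−coronal], [−dorsal]. Features outside Place ([voice], [spread glottis], [constricted glottis], …) stay as in /ð/.
This feature bundle is that of [v], so /oðpʰaɣu/ surfaces as [ovpʰaɣu].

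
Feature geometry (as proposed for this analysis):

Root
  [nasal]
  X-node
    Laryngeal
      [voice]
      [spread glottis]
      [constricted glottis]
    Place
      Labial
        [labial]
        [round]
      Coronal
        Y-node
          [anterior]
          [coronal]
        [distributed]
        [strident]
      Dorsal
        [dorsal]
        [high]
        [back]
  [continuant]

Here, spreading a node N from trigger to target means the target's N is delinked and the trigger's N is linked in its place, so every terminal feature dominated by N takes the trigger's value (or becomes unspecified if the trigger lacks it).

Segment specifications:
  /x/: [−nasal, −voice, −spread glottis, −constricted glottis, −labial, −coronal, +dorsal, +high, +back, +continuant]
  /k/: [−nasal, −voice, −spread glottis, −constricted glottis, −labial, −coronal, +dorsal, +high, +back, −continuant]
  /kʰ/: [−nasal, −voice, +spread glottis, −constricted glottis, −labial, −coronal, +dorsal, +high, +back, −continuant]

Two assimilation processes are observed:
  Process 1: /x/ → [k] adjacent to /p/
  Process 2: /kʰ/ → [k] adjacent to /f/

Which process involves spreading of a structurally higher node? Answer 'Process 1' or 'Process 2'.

Process 1: the feature that changes is [continuant]; the minimal node is [continuant] (depth 1).
Process 2: the feature that changes is [spread glottis]; the minimal node is [spread glottis] (depth 3).
Depth 1 < depth 3; Process 1 involves the structurally higher constituent [continuant].

Process 1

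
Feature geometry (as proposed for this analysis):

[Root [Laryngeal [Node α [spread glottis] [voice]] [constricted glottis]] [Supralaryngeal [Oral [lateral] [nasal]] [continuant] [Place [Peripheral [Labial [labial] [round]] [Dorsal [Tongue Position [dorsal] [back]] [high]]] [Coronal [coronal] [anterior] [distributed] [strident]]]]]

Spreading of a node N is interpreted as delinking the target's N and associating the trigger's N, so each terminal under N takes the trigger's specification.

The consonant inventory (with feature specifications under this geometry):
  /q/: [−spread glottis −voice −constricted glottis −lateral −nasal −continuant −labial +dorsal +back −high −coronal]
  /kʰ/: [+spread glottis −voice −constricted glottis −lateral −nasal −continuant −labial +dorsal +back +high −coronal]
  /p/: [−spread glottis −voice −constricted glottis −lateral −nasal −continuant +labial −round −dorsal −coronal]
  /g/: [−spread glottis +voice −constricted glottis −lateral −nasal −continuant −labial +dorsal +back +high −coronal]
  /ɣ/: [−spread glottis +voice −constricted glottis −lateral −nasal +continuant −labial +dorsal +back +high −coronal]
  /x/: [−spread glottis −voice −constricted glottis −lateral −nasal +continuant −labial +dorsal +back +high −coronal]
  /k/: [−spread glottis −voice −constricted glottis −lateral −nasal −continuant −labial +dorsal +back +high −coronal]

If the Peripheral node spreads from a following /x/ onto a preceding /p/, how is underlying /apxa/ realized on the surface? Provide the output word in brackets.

[akxa]

The Peripheral node dominates the terminals [labial], [round], [dorsal], [back], [high].
Spreading Peripheral from /x/ onto /p/ replaces those values with /x/'s: [−labial], [+dorsal], [+back], [+high]. Features outside Peripheral ([spread glottis], [voice], [constricted glottis], …) stay as in /p/.
Among the inventory, only /k/ has exactly this specification, giving the surface form [akxa].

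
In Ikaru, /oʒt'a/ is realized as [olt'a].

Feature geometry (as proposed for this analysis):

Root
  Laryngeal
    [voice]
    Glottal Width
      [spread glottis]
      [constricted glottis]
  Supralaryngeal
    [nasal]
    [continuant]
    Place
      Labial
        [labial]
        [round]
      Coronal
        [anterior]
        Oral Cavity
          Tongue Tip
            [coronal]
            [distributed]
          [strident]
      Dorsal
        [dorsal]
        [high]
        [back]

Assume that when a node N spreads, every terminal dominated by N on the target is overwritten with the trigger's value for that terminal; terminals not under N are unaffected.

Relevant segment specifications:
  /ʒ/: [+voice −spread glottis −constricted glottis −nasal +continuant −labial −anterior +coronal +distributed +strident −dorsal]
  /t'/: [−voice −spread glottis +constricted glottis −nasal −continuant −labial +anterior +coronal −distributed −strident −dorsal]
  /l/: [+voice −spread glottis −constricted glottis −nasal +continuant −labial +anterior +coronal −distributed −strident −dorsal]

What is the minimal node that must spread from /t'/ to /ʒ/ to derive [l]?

Coronal

/ʒ/ and [l] differ in [anterior], [distributed], [strident]; every other specified feature is identical.
Tracing each changed feature up the tree, the paths first meet at Coronal; any lower node misses at least one of them.
If Coronal spreads, every terminal under it takes /t'/'s value, producing [l] as observed.
[voice], [continuant] stay as in /ʒ/ although /t'/ differs there, so no node dominating them spread; among the remaining candidates Coronal is the lowest that derives the output.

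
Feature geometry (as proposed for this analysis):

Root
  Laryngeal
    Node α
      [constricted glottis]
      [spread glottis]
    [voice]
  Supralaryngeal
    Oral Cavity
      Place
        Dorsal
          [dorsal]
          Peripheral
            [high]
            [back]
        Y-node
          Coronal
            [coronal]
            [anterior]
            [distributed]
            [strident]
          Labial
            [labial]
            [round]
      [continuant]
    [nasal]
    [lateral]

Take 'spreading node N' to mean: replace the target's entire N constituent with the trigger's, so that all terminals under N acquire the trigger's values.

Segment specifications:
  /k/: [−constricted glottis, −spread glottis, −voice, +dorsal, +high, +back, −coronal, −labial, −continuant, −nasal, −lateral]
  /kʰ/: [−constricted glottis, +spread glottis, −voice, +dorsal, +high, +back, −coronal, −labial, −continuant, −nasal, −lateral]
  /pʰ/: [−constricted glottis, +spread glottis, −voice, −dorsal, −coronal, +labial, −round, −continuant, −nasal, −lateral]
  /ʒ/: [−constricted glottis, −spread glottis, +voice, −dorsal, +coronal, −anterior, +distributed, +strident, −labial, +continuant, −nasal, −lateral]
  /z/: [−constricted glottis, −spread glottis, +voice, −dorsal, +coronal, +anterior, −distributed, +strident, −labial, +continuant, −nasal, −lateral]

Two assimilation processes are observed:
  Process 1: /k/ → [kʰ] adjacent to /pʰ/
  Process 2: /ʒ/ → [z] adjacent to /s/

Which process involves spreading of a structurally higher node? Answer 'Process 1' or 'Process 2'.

Process 1: the feature that changes is [spread glottis]; the minimal node is [spread glottis] (depth 3).
In Process 2, [anterior], [distributed] change, so the minimal spreading node is Coronal at depth 5.
[spread glottis] (depth 3) sits above Coronal (depth 5), making Process 1 the one with the higher spreading node.

Process 1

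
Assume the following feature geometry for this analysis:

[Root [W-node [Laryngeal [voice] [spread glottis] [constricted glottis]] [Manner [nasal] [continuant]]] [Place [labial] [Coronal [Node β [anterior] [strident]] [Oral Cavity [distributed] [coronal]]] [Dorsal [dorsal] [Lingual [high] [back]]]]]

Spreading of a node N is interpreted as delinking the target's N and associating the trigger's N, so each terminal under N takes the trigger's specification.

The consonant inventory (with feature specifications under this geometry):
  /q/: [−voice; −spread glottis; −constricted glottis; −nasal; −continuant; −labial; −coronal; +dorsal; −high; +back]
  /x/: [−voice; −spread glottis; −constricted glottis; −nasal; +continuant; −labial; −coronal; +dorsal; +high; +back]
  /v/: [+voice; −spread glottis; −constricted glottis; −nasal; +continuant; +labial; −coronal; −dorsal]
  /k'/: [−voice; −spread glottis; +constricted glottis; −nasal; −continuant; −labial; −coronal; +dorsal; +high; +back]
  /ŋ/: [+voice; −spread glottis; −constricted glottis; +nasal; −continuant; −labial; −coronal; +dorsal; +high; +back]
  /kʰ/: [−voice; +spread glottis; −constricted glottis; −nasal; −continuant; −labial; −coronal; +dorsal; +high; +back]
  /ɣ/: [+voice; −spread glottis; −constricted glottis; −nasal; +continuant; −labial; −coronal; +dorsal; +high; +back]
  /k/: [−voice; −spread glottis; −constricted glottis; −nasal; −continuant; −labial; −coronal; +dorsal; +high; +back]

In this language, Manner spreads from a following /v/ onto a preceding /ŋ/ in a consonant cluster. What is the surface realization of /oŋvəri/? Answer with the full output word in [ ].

Manner immediately or transitively dominates [nasal], [continuant].
Spreading Manner from /v/ onto /ŋ/ replaces those values with /v/'s: [−nasal], [+continuant]. Features outside Manner ([voice], [spread glottis], [constricted glottis], …) stay as in /ŋ/.
This feature bundle is that of [ɣ], so /oŋvəri/ surfaces as [oɣvəri].

[oɣvəri]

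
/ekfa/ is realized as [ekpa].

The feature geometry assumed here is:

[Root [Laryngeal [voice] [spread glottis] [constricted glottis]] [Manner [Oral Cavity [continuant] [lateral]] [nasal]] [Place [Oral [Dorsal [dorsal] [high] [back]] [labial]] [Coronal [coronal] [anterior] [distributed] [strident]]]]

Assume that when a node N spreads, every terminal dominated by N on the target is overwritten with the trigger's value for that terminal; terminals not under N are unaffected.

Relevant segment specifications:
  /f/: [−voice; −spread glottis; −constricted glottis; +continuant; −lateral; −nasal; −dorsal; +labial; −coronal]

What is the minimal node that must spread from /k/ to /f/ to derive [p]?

/f/ and [p] differ in [continuant]; every other specified feature is identical.
Only a single terminal changes, and /k/ supplies the new value, so [continuant] itself is the minimal spreading constituent.
[labial], [dorsal] stay as in /f/ although /k/ differs there, so no node dominating them spread; among the remaining candidates [continuant] is the lowest that derives the output.

[continuant]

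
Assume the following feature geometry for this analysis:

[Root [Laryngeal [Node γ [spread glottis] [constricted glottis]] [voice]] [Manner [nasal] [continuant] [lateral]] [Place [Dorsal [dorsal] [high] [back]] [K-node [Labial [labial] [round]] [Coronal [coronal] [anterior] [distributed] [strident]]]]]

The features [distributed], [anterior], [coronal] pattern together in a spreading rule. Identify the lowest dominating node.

[distributed] lies under Coronal (below Place).
[anterior]: Root > Place > K-node > Coronal > [anterior].
[coronal] lies under Coronal (below Place).
These paths first converge at Coronal; no daughter of Coronal dominates all 3 features, so Coronal is the minimal constituent.

Coronal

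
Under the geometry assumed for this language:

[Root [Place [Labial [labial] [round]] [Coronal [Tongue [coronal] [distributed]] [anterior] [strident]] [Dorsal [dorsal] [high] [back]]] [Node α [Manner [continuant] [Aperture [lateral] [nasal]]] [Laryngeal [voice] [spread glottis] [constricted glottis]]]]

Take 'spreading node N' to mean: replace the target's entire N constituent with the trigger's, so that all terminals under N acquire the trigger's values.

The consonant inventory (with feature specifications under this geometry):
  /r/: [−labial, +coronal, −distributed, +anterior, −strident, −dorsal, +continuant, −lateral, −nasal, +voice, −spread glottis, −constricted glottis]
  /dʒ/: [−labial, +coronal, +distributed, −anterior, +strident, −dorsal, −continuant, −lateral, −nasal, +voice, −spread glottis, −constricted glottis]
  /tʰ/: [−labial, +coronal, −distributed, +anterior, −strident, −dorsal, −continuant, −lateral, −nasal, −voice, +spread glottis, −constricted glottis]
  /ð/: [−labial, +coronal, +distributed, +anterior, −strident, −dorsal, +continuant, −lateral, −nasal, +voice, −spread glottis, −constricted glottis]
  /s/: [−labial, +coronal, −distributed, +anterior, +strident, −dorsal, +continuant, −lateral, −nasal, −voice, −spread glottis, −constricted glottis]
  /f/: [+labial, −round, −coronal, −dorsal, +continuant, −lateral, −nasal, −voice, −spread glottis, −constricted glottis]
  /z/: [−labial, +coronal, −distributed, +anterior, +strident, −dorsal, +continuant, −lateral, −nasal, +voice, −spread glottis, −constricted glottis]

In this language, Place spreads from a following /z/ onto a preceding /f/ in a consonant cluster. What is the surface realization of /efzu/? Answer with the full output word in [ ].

[eszu]

The Place node dominates the terminals [labial], [round], [coronal], [distributed], [anterior], [strident], [dorsal], [high], [back].
The target acquires /z/'s values for everything under Place — [−labial], [+coronal], [−distributed], [+anterior], [+strident], [−dorsal] — while keeping its own [continuant], [lateral], [nasal], ….
Among the inventory, only /s/ has exactly this specification, giving the surface form [eszu].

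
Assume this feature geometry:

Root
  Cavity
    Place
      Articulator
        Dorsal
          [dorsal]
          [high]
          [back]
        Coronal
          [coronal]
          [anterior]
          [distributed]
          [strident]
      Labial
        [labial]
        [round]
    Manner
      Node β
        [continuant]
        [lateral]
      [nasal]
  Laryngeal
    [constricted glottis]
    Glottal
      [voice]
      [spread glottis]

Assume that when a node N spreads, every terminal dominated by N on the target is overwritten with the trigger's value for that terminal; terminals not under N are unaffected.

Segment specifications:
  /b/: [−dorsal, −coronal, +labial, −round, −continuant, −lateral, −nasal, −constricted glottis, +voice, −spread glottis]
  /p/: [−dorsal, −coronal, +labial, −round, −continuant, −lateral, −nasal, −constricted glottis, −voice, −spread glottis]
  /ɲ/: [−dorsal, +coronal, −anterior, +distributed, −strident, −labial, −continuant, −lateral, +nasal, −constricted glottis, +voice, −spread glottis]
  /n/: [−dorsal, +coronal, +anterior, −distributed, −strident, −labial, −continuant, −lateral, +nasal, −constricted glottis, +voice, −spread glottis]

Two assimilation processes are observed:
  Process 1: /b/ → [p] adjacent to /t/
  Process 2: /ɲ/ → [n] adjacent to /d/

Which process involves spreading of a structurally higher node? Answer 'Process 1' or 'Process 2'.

Process 1

Process 1: the feature that changes is [voice]; the minimal node is [voice] (depth 3).
Process 2: the features that change are [anterior], [distributed]; the minimal node is Coronal (depth 4).
[voice] is closer to Root than Coronal, so Process 1 spreads the higher node.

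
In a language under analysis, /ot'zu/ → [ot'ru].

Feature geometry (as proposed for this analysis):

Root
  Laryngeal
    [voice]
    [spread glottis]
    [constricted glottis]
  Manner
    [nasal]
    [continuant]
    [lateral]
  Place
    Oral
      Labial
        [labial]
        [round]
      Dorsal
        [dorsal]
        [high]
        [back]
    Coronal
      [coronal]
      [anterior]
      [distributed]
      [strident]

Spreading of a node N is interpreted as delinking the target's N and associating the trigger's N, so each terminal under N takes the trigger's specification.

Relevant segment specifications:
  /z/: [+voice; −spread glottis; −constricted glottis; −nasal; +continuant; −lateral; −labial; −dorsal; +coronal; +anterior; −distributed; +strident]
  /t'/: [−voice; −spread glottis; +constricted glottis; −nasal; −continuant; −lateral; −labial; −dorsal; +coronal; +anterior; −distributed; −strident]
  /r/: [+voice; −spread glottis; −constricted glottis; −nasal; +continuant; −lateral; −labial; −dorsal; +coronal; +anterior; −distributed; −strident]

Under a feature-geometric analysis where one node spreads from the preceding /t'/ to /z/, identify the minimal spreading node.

[strident]

Feature comparison: [strident] differs between /z/ and [r]; the remaining terminals match.
Only a single terminal changes, and /t'/ supplies the new value, so [strident] itself is the minimal spreading constituent.
Features on which the two segments disagree outside [strident], such as [voice], [continuant], are unchanged — nothing dominating them spread, and [strident] is the minimal sufficient constituent.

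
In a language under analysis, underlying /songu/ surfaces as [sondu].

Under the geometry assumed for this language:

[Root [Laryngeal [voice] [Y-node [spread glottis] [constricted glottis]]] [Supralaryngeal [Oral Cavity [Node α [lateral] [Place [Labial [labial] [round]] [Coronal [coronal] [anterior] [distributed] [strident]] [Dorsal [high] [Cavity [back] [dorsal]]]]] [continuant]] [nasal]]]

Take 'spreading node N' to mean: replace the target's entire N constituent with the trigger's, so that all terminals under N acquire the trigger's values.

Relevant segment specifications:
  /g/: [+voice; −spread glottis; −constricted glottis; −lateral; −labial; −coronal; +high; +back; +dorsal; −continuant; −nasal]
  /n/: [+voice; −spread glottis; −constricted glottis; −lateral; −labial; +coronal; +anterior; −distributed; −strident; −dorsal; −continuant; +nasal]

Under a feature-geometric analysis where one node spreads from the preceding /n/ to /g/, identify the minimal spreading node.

Place

/g/ and [d] differ in [coronal], [anterior], [distributed], [strident], [dorsal], [high], [back]; every other specified feature is identical.
In this geometry the lowest node dominating all of them is Place: every daughter of Place dominates only a proper subset, so no lower node suffices.
If Place spreads, every terminal under it takes /n/'s value, producing [d] as observed.
[nasal] stays as in /g/ although /n/ differs there, so no node dominating it spread; among the remaining candidates Place is the lowest that derives the output.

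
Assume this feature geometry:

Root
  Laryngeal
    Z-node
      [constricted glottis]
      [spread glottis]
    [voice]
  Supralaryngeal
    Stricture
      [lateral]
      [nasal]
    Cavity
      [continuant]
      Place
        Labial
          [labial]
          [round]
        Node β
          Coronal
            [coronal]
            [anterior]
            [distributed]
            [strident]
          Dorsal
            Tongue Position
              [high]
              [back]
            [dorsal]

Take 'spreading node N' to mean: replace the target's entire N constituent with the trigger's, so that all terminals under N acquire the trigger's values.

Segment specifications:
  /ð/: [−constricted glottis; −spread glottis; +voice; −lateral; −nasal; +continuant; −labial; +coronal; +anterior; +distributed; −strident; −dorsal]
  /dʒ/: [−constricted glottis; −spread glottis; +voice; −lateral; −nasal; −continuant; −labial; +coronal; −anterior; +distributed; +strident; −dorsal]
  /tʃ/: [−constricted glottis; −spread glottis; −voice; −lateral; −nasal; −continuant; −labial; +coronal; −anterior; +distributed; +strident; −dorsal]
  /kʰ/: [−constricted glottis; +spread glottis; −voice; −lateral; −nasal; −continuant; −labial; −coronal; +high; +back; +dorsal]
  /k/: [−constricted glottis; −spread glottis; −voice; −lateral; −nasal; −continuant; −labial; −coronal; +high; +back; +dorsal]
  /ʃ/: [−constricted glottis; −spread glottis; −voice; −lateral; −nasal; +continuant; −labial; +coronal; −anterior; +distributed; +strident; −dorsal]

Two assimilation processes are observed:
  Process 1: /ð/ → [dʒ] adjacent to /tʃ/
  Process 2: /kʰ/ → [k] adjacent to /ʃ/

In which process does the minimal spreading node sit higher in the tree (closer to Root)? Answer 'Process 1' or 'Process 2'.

Process 1

Process 1 alters [continuant], [anterior], [strident]; the lowest common ancestor is Cavity (depth 2 from Root).
Process 2: the feature that changes is [spread glottis]; the minimal node is [spread glottis] (depth 3).
Cavity (depth 2) sits above [spread glottis] (depth 3), making Process 1 the one with the higher spreading node.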